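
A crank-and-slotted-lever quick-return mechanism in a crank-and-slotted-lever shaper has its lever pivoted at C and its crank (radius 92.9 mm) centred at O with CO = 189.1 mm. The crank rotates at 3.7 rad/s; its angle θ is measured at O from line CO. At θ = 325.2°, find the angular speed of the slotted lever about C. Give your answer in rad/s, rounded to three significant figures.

ω = 3.7 rad/s
Crank pin A relative to C: A = (d + r cosθ, r sinθ); lever angle φ = atan2(r sinθ, d + r cosθ).
Differentiating tanφ: φ̇ = rω(d cosθ + r)/(d² + r² + 2dr cosθ).
d² + r² + 2dr cosθ = |CA|² = 0.0732401 m²;  d cosθ + r = +0.24818 m.
|ω_lever| = |0.0929·3.7·+0.24818| / 0.0732401 = 1.1648 rad/s.

1.16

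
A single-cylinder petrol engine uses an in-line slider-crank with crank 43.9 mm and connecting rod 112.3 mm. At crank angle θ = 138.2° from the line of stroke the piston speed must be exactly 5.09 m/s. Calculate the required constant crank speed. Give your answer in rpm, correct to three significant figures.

2380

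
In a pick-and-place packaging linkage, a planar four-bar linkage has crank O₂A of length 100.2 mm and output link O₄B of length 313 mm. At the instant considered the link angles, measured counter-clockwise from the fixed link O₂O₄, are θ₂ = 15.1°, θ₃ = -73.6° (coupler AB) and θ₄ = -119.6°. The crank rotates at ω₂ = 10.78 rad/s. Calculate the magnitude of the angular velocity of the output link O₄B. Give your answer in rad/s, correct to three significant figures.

ω₂ = 10.78 rad/s
Differentiating the loop-closure r₂e^{iθ₂}+r₃e^{iθ₃}=r₁+r₄e^{iθ₄} gives r₂ω₂e^{iθ₂}+r₃ω₃e^{iθ₃}=r₄ω₄e^{iθ₄}.
Eliminating the other unknown: ω₄ = r₂ω₂ sin(θ₂−θ₃) / [r₄ sin(θ₄−θ₃)].
Numerator sine = +0.99974; denominator sine = -0.71934.
Result = 0.1002·10.78·(+0.99974) / (0.313·(-0.71934)) = -4.7962 rad/s; magnitude 4.7962 rad/s.

4.80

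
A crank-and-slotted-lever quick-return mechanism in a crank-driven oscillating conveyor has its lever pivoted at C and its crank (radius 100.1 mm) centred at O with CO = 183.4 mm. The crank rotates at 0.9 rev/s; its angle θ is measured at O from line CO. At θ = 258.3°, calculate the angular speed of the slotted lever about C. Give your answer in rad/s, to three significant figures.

ω = 5.655 rad/s (from 0.9 rev/s).
Crank pin A relative to C: A = (d + r cosθ, r sinθ); lever angle φ = atan2(r sinθ, d + r cosθ).
Differentiating tanφ: φ̇ = rω(d cosθ + r)/(d² + r² + 2dr cosθ).
d² + r² + 2dr cosθ = |CA|² = 0.0362099 m²;  d cosθ + r = +0.062909 m.
|ω_lever| = |0.1001·5.655·+0.062909| / 0.0362099 = 0.98342 rad/s.

0.983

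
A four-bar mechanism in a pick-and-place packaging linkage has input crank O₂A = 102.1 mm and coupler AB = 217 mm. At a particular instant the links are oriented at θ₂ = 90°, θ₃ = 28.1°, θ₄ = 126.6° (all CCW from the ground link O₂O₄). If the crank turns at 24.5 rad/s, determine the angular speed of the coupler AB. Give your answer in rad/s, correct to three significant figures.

ω₂ = 24.5 rad/s
Differentiating the loop-closure r₂e^{iθ₂}+r₃e^{iθ₃}=r₁+r₄e^{iθ₄} gives r₂ω₂e^{iθ₂}+r₃ω₃e^{iθ₃}=r₄ω₄e^{iθ₄}.
Eliminating the other unknown: ω₃ = r₂ω₂ sin(θ₄−θ₂) / [r₃ sin(θ₃−θ₄)].
Numerator sine = +0.59622; denominator sine = -0.98902.
Result = 0.1021·24.5·(+0.59622) / (0.217·(-0.98902)) = -6.9493 rad/s; magnitude 6.9493 rad/s.

6.95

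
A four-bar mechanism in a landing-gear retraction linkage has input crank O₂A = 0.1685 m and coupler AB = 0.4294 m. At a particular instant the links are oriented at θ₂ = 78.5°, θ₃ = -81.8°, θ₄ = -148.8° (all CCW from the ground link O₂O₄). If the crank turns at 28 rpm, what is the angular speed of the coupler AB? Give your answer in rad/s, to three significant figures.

0.919

ω₂ = 2.932 rad/s (from 28 rpm).
Differentiating the loop-closure r₂e^{iθ₂}+r₃e^{iθ₃}=r₁+r₄e^{iθ₄} gives r₂ω₂e^{iθ₂}+r₃ω₃e^{iθ₃}=r₄ω₄e^{iθ₄}.
Eliminating the other unknown: ω₃ = r₂ω₂ sin(θ₄−θ₂) / [r₃ sin(θ₃−θ₄)].
Numerator sine = +0.73491; denominator sine = +0.92050.
Result = 0.1685·2.932·(+0.73491) / (0.4294·(+0.92050)) = +0.91862 rad/s; magnitude 0.91862 rad/s.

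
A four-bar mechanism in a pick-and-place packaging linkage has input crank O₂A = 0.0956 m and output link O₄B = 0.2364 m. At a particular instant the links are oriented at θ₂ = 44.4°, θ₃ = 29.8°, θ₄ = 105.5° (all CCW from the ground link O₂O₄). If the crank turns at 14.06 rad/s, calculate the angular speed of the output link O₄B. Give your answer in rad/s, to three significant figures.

ω₂ = 14.06 rad/s
Differentiating the loop-closure r₂e^{iθ₂}+r₃e^{iθ₃}=r₁+r₄e^{iθ₄} gives r₂ω₂e^{iθ₂}+r₃ω₃e^{iθ₃}=r₄ω₄e^{iθ₄}.
Eliminating the other unknown: ω₄ = r₂ω₂ sin(θ₂−θ₃) / [r₄ sin(θ₄−θ₃)].
Numerator sine = +0.25207; denominator sine = +0.96902.
Result = 0.0956·14.06·(+0.25207) / (0.2364·(+0.96902)) = +1.4791 rad/s; magnitude 1.4791 rad/s.

1.48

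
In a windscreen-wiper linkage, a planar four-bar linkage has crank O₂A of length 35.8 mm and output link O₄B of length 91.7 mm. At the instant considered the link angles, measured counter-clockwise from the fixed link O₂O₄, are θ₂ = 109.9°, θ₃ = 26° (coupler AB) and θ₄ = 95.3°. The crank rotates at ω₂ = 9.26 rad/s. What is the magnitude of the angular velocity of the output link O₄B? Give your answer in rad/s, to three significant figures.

ω₂ = 9.26 rad/s
Differentiating the loop-closure r₂e^{iθ₂}+r₃e^{iθ₃}=r₁+r₄e^{iθ₄} gives r₂ω₂e^{iθ₂}+r₃ω₃e^{iθ₃}=r₄ω₄e^{iθ₄}.
Eliminating the other unknown: ω₄ = r₂ω₂ sin(θ₂−θ₃) / [r₄ sin(θ₄−θ₃)].
Numerator sine = +0.99434; denominator sine = +0.93544.
Result = 0.0358·9.26·(+0.99434) / (0.0917·(+0.93544)) = +3.8427 rad/s; magnitude 3.8427 rad/s.

3.84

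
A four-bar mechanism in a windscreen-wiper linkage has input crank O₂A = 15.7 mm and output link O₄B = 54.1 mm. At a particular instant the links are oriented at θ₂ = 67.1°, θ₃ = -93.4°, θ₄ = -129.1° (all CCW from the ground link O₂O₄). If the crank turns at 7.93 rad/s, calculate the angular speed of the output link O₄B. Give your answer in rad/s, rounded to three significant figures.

ω₂ = 7.93 rad/s
Differentiating the loop-closure r₂e^{iθ₂}+r₃e^{iθ₃}=r₁+r₄e^{iθ₄} gives r₂ω₂e^{iθ₂}+r₃ω₃e^{iθ₃}=r₄ω₄e^{iθ₄}.
Eliminating the other unknown: ω₄ = r₂ω₂ sin(θ₂−θ₃) / [r₄ sin(θ₄−θ₃)].
Numerator sine = +0.33381; denominator sine = -0.58354.
Result = 0.0157·7.93·(+0.33381) / (0.0541·(-0.58354)) = -1.3164 rad/s; magnitude 1.3164 rad/s.

1.32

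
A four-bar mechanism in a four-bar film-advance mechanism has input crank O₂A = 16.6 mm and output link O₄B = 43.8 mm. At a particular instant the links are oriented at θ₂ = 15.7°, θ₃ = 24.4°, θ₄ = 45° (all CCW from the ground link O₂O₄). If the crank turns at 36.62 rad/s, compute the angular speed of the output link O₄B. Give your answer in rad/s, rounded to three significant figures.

ω₂ = 36.62 rad/s
Differentiating the loop-closure r₂e^{iθ₂}+r₃e^{iθ₃}=r₁+r₄e^{iθ₄} gives r₂ω₂e^{iθ₂}+r₃ω₃e^{iθ₃}=r₄ω₄e^{iθ₄}.
Eliminating the other unknown: ω₄ = r₂ω₂ sin(θ₂−θ₃) / [r₄ sin(θ₄−θ₃)].
Numerator sine = -0.15126; denominator sine = +0.35184.
Result = 0.0166·36.62·(-0.15126) / (0.0438·(+0.35184)) = -5.9667 rad/s; magnitude 5.9667 rad/s.

5.97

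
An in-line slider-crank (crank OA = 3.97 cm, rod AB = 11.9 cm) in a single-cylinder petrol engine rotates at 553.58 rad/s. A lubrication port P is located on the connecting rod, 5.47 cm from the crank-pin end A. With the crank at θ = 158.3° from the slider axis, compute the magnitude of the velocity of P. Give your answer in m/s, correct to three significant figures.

ω = 553.6 rad/s.  Crank-pin speed |V_A| = rω = 21.977 m/s, perpendicular to OA.
Rod angle: sinφ = −(r/L) sinθ ⇒ φ = -7.086°; ω_rod = −rω cosθ/√(L²−r²sin²θ) = +172.91 rad/s.
V_P = V_A + ω_rod × AP, with AP = 0.0547 m along the rod.
Components: V_Px = −rω sinθ − a·ω_rod·sinφ = -6.9593 m/s;  V_Py = rω cosθ + a·ω_rod·cosφ = -11.033 m/s.
|V_P| = √(V_Px² + V_Py²) = 13.045 m/s.

13.0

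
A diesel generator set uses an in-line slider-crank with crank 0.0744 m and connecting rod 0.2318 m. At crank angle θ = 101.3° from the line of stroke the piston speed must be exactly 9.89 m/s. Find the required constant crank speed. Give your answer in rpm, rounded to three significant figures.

1390

For an in-line slider-crank, |v_piston| = rω|sinθ|·[1 + r cosθ/√(L² − r² sin²θ)].
With r = 0.0744 m, L = 0.2318 m, θ = 101.3°: the bracketed kinematic factor |dx/dθ| = 0.068124 m.
ω = v/|dx/dθ| = 9.89/0.068124 = 145.18 rad/s.
N = 60ω/(2π) = 1386.3 rpm.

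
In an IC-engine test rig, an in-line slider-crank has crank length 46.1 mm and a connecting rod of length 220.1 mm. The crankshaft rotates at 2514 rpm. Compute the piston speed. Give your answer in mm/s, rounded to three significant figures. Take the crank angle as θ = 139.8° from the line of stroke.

6570

ω = 2π·2514/60 = 263.3 rad/s
For an in-line slider-crank, x = r cosθ + √(L² − r² sin²θ), so v = −rω sinθ·[1 + r cosθ/√(L² − r² sin²θ)].
With r = 0.0461 m, L = 0.2201 m, θ = 139.8°: √(L² − r² sin²θ) = 0.21808 m.
v = −0.0461·263.3·0.64546·[1 + 0.0461·-0.76380/0.21808] = -6.5688 m/s.
|v| = 6.5688 m/s = 6568.8 mm/s.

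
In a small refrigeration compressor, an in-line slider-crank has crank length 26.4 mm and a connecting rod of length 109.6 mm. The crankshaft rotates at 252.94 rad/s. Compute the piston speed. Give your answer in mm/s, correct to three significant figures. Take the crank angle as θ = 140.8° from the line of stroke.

ω = 252.9 rad/s
For an in-line slider-crank, x = r cosθ + √(L² − r² sin²θ), so v = −rω sinθ·[1 + r cosθ/√(L² − r² sin²θ)].
With r = 0.0264 m, L = 0.1096 m, θ = 140.8°: √(L² − r² sin²θ) = 0.10832 m.
v = −0.0264·252.9·0.63203·[1 + 0.0264·-0.77494/0.10832] = -3.4233 m/s.
|v| = 3.4233 m/s = 3423.3 mm/s.

3420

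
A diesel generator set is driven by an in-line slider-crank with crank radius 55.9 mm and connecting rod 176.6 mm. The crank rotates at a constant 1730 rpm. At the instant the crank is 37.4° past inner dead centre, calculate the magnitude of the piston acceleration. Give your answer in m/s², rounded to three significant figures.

1630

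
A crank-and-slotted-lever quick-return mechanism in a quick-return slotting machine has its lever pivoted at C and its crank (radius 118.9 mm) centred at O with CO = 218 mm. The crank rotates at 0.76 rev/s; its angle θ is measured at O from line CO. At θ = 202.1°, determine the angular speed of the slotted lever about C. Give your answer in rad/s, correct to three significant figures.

ω = 4.775 rad/s (from 0.76 rev/s).
Crank pin A relative to C: A = (d + r cosθ, r sinθ); lever angle φ = atan2(r sinθ, d + r cosθ).
Differentiating tanφ: φ̇ = rω(d cosθ + r)/(d² + r² + 2dr cosθ).
d² + r² + 2dr cosθ = |CA|² = 0.0136296 m²;  d cosθ + r = -0.083083 m.
|ω_lever| = |0.1189·4.775·-0.083083| / 0.0136296 = 3.461 rad/s.

3.46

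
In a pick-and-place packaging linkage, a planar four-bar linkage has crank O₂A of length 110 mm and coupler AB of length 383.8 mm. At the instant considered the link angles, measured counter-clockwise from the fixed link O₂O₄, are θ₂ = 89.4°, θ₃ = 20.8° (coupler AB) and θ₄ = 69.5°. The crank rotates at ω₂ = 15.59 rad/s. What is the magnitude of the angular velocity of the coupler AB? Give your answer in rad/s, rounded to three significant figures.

ω₂ = 15.59 rad/s
Differentiating the loop-closure r₂e^{iθ₂}+r₃e^{iθ₃}=r₁+r₄e^{iθ₄} gives r₂ω₂e^{iθ₂}+r₃ω₃e^{iθ₃}=r₄ω₄e^{iθ₄}.
Eliminating the other unknown: ω₃ = r₂ω₂ sin(θ₄−θ₂) / [r₃ sin(θ₃−θ₄)].
Numerator sine = -0.34038; denominator sine = -0.75126.
Result = 0.11·15.59·(-0.34038) / (0.3838·(-0.75126)) = +2.0244 rad/s; magnitude 2.0244 rad/s.

2.02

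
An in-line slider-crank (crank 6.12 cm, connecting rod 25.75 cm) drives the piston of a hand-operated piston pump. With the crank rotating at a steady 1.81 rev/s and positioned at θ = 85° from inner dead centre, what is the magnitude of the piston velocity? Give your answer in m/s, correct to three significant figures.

ω = 2π·1.81 = 11.37 rad/s
For an in-line slider-crank, x = r cosθ + √(L² − r² sin²θ), so v = −rω sinθ·[1 + r cosθ/√(L² − r² sin²θ)].
With r = 0.0612 m, L = 0.2575 m, θ = 85°: √(L² − r² sin²θ) = 0.25018 m.
v = −0.0612·11.37·0.99619·[1 + 0.0612·0.08716/0.25018] = -0.70814 m/s.
|v| = 0.70814 m/s.

0.708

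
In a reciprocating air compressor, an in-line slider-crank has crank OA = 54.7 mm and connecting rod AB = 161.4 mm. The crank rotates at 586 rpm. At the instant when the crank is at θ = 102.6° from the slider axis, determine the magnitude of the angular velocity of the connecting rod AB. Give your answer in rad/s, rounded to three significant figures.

ω = 61.37 rad/s (converted from 586 rpm).
The rod makes angle φ with the slider axis where L sinφ = r sinθ; differentiating, L cosφ·φ̇ = r ω cosθ.
L cosφ = √(L² − r² sin²θ) = 0.15232 m.
|ω_rod| = r ω |cosθ| / √(L² − r² sin²θ) = 0.0547·61.37·0.21814/0.15232 = 4.8074 rad/s.

4.81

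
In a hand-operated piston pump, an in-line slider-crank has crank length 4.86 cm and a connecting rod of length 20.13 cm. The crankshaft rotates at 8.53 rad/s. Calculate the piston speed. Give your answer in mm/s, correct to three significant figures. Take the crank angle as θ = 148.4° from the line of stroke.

172

ω = 8.53 rad/s
For an in-line slider-crank, x = r cosθ + √(L² − r² sin²θ), so v = −rω sinθ·[1 + r cosθ/√(L² − r² sin²θ)].
With r = 0.0486 m, L = 0.2013 m, θ = 148.4°: √(L² − r² sin²θ) = 0.19968 m.
v = −0.0486·8.53·0.52399·[1 + 0.0486·-0.85173/0.19968] = -0.17219 m/s.
|v| = 0.17219 m/s = 172.19 mm/s.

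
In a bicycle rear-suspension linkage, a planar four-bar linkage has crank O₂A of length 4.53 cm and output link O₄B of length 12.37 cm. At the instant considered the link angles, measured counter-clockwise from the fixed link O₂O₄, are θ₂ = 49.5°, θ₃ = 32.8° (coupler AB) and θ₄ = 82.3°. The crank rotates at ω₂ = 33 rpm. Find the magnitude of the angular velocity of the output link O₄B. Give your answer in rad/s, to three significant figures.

ω₂ = 3.456 rad/s (from 33 rpm).
Differentiating the loop-closure r₂e^{iθ₂}+r₃e^{iθ₃}=r₁+r₄e^{iθ₄} gives r₂ω₂e^{iθ₂}+r₃ω₃e^{iθ₃}=r₄ω₄e^{iθ₄}.
Eliminating the other unknown: ω₄ = r₂ω₂ sin(θ₂−θ₃) / [r₄ sin(θ₄−θ₃)].
Numerator sine = +0.28736; denominator sine = +0.76041.
Result = 0.0453·3.456·(+0.28736) / (0.1237·(+0.76041)) = +0.47825 rad/s; magnitude 0.47825 rad/s.

0.478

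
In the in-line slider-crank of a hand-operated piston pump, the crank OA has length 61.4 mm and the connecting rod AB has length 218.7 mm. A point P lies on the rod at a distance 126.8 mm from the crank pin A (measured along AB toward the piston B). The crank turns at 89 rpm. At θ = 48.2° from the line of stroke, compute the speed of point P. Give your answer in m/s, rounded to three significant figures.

0.500

ω = 9.32 rad/s.  Crank-pin speed |V_A| = rω = 0.57225 m/s, perpendicular to OA.
Rod angle: sinφ = −(r/L) sinθ ⇒ φ = -12.081°; ω_rod = −rω cosθ/√(L²−r²sin²θ) = -1.7836 rad/s.
V_P = V_A + ω_rod × AP, with AP = 0.1268 m along the rod.
Components: V_Px = −rω sinθ − a·ω_rod·sinφ = -0.47393 m/s;  V_Py = rω cosθ + a·ω_rod·cosφ = +0.16028 m/s.
|V_P| = √(V_Px² + V_Py²) = 0.5003 m/s.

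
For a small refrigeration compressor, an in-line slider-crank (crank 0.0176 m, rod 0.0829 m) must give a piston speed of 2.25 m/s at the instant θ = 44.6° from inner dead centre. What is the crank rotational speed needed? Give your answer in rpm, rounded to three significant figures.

For an in-line slider-crank, |v_piston| = rω|sinθ|·[1 + r cosθ/√(L² − r² sin²θ)].
With r = 0.0176 m, L = 0.0829 m, θ = 44.6°: the bracketed kinematic factor |dx/dθ| = 0.014247 m.
ω = v/|dx/dθ| = 2.25/0.014247 = 157.93 rad/s.
N = 60ω/(2π) = 1508.1 rpm.

1510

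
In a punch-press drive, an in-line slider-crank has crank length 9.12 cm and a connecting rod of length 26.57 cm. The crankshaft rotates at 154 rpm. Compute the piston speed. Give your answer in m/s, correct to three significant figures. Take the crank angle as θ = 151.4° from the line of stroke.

ω = 2π·154/60 = 16.13 rad/s
For an in-line slider-crank, x = r cosθ + √(L² − r² sin²θ), so v = −rω sinθ·[1 + r cosθ/√(L² − r² sin²θ)].
With r = 0.0912 m, L = 0.2657 m, θ = 151.4°: √(L² − r² sin²θ) = 0.26209 m.
v = −0.0912·16.13·0.47869·[1 + 0.0912·-0.87798/0.26209] = -0.48895 m/s.
|v| = 0.48895 m/s.

0.489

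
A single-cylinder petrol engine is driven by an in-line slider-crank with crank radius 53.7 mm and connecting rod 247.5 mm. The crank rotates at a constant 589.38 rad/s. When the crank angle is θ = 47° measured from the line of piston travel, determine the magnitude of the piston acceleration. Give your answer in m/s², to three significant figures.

ω = 589.4 rad/s
x(θ) = r cosθ + √(L² − r² sin²θ); with ω constant, a = ω²·d²x/dθ².
d²x/dθ² = −r cosθ − r²(cos2θ)/√u − r⁴ sin²2θ/(4u^{3/2}),  u = L² − r² sin²θ = 0.0597138 m².
Substituting r = 0.0537 m, L = 0.2475 m, θ = 47°: d²x/dθ² = -0.035942 m.
a = ω²·d²x/dθ² = (589.4)²·(-0.035942) = -12485 m/s²;  |a| = 12485 m/s².

12500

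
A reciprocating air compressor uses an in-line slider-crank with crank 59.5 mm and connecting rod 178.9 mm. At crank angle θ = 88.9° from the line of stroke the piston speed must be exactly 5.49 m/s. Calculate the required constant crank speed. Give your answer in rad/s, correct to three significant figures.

For an in-line slider-crank, |v_piston| = rω|sinθ|·[1 + r cosθ/√(L² − r² sin²θ)].
With r = 0.0595 m, L = 0.1789 m, θ = 88.9°: the bracketed kinematic factor |dx/dθ| = 0.059892 m.
ω = v/|dx/dθ| = 5.49/0.059892 = 91.665 rad/s.

91.7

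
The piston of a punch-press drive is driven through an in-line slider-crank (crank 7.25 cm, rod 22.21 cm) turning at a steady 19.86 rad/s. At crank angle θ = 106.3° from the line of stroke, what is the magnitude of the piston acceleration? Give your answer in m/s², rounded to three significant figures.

16.2

ω = 19.86 rad/s
x(θ) = r cosθ + √(L² − r² sin²θ); with ω constant, a = ω²·d²x/dθ².
d²x/dθ² = −r cosθ − r²(cos2θ)/√u − r⁴ sin²2θ/(4u^{3/2}),  u = L² − r² sin²θ = 0.0444862 m².
Substituting r = 0.0725 m, L = 0.2221 m, θ = 106.3°: d²x/dθ² = +0.041129 m.
a = ω²·d²x/dθ² = (19.86)²·(+0.041129) = +16.222 m/s²;  |a| = 16.222 m/s².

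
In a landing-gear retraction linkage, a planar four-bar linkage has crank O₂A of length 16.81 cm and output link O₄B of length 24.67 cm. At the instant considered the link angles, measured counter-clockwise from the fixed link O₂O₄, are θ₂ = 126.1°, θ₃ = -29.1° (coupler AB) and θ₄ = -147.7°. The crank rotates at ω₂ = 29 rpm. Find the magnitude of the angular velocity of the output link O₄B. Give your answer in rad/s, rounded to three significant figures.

0.989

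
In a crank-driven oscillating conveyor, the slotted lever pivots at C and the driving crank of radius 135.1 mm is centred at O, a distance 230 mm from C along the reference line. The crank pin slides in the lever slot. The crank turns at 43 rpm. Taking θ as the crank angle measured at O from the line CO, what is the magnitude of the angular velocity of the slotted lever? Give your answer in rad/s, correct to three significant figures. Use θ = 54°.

1.53

ω = 4.503 rad/s (from 43 rpm).
Crank pin A relative to C: A = (d + r cosθ, r sinθ); lever angle φ = atan2(r sinθ, d + r cosθ).
Differentiating tanφ: φ̇ = rω(d cosθ + r)/(d² + r² + 2dr cosθ).
d² + r² + 2dr cosθ = |CA|² = 0.107681 m²;  d cosθ + r = +0.27029 m.
|ω_lever| = |0.1351·4.503·+0.27029| / 0.107681 = 1.527 rad/s.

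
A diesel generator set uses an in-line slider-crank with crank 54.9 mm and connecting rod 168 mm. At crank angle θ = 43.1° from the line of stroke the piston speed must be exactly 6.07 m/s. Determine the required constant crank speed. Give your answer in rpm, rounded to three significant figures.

1240

For an in-line slider-crank, |v_piston| = rω|sinθ|·[1 + r cosθ/√(L² − r² sin²θ)].
With r = 0.0549 m, L = 0.168 m, θ = 43.1°: the bracketed kinematic factor |dx/dθ| = 0.046694 m.
ω = v/|dx/dθ| = 6.07/0.046694 = 130 rad/s.
N = 60ω/(2π) = 1241.4 rpm.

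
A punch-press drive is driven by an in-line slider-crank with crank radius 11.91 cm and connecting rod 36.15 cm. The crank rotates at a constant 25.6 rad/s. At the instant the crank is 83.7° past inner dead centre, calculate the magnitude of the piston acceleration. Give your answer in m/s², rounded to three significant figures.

ω = 25.6 rad/s
x(θ) = r cosθ + √(L² − r² sin²θ); with ω constant, a = ω²·d²x/dθ².
d²x/dθ² = −r cosθ − r²(cos2θ)/√u − r⁴ sin²2θ/(4u^{3/2}),  u = L² − r² sin²θ = 0.116668 m².
Substituting r = 0.1191 m, L = 0.3615 m, θ = 83.7°: d²x/dθ² = +0.027399 m.
a = ω²·d²x/dθ² = (25.6)²·(+0.027399) = +17.956 m/s²;  |a| = 17.956 m/s².

18.0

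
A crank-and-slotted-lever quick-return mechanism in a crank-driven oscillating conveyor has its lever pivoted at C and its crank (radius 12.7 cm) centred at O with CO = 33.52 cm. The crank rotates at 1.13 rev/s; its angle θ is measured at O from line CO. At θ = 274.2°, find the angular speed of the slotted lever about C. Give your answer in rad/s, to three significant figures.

1.01

ω = 7.1 rad/s (from 1.13 rev/s).
Crank pin A relative to C: A = (d + r cosθ, r sinθ); lever angle φ = atan2(r sinθ, d + r cosθ).
Differentiating tanφ: φ̇ = rω(d cosθ + r)/(d² + r² + 2dr cosθ).
d² + r² + 2dr cosθ = |CA|² = 0.134724 m²;  d cosθ + r = +0.15155 m.
|ω_lever| = |0.127·7.1·+0.15155| / 0.134724 = 1.0143 rad/s.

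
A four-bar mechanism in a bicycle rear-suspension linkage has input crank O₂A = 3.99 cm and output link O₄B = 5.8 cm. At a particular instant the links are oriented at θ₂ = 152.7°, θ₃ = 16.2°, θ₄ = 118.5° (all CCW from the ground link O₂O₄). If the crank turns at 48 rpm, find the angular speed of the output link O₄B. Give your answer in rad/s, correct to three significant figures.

ω₂ = 5.027 rad/s (from 48 rpm).
Differentiating the loop-closure r₂e^{iθ₂}+r₃e^{iθ₃}=r₁+r₄e^{iθ₄} gives r₂ω₂e^{iθ₂}+r₃ω₃e^{iθ₃}=r₄ω₄e^{iθ₄}.
Eliminating the other unknown: ω₄ = r₂ω₂ sin(θ₂−θ₃) / [r₄ sin(θ₄−θ₃)].
Numerator sine = +0.68835; denominator sine = +0.97705.
Result = 0.0399·5.027·(+0.68835) / (0.058·(+0.97705)) = +2.4362 rad/s; magnitude 2.4362 rad/s.

2.44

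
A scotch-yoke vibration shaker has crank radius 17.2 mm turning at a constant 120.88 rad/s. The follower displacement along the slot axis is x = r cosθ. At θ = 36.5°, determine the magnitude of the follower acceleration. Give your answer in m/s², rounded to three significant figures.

ω = 120.9 rad/s
x = r cosθ ⇒ ẍ = −rω² cosθ (ω constant).
|a| = rω²|cosθ| = 0.0172·(120.9)²·|cos 36.5°| = 202.03 m/s².

202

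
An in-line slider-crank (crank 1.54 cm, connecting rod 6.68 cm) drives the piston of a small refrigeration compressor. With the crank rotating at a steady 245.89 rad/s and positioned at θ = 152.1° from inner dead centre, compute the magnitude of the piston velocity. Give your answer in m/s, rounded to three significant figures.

1.41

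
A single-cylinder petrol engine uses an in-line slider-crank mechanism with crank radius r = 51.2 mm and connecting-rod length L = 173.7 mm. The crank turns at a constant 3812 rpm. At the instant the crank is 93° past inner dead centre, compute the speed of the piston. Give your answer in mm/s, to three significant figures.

ω = 2π·3812/60 = 399.2 rad/s
For an in-line slider-crank, x = r cosθ + √(L² − r² sin²θ), so v = −rω sinθ·[1 + r cosθ/√(L² − r² sin²θ)].
With r = 0.0512 m, L = 0.1737 m, θ = 93°: √(L² − r² sin²θ) = 0.166 m.
v = −0.0512·399.2·0.99863·[1 + 0.0512·-0.05234/0.166] = -20.081 m/s.
|v| = 20.081 m/s = 20081 mm/s.

20100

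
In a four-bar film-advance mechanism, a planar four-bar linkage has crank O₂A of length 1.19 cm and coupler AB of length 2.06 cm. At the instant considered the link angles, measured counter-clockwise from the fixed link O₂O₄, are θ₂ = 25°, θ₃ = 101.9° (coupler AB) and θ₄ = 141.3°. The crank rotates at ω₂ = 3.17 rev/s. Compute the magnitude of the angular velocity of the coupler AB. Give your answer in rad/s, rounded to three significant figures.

16.3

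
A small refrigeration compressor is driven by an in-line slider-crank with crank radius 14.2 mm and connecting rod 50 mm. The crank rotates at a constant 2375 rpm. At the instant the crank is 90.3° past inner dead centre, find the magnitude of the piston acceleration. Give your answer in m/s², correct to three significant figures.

265

ω = 2π·2375/60 = 248.7 rad/s
x(θ) = r cosθ + √(L² − r² sin²θ); with ω constant, a = ω²·d²x/dθ².
d²x/dθ² = −r cosθ − r²(cos2θ)/√u − r⁴ sin²2θ/(4u^{3/2}),  u = L² − r² sin²θ = 0.00229837 m².
Substituting r = 0.0142 m, L = 0.05 m, θ = 90.3°: d²x/dθ² = +0.0042801 m.
a = ω²·d²x/dθ² = (248.7)²·(+0.0042801) = +264.75 m/s²;  |a| = 264.75 m/s².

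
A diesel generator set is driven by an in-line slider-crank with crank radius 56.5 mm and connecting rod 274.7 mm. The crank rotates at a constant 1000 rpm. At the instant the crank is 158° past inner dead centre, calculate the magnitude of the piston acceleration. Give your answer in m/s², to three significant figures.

482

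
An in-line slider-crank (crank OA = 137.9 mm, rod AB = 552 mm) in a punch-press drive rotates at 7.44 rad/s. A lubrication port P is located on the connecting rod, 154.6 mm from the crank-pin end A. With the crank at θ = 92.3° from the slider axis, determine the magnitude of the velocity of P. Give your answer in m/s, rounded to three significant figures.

1.02

ω = 7.44 rad/s.  Crank-pin speed |V_A| = rω = 1.026 m/s, perpendicular to OA.
Rod angle: sinφ = −(r/L) sinθ ⇒ φ = -14.455°; ω_rod = −rω cosθ/√(L²−r²sin²θ) = +0.077029 rad/s.
V_P = V_A + ω_rod × AP, with AP = 0.1546 m along the rod.
Components: V_Px = −rω sinθ − a·ω_rod·sinφ = -1.0222 m/s;  V_Py = rω cosθ + a·ω_rod·cosφ = -0.029642 m/s.
|V_P| = √(V_Px² + V_Py²) = 1.0226 m/s.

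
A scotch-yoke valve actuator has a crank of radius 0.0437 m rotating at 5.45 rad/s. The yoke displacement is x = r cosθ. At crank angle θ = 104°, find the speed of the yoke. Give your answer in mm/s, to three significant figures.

231

ω = 5.45 rad/s
x = r cosθ ⇒ ẋ = −rω sinθ.
|v| = rω|sinθ| = 0.0437·5.45·|sin 104°| = 0.23109 m/s = 231.09 mm/s.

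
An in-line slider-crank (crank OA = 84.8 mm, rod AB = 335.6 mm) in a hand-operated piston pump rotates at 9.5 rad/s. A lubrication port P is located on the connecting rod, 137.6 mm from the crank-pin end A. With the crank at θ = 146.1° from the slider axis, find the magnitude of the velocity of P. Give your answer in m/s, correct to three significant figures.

ω = 9.5 rad/s.  Crank-pin speed |V_A| = rω = 0.8056 m/s, perpendicular to OA.
Rod angle: sinφ = −(r/L) sinθ ⇒ φ = -8.102°; ω_rod = −rω cosθ/√(L²−r²sin²θ) = +2.0125 rad/s.
V_P = V_A + ω_rod × AP, with AP = 0.1376 m along the rod.
Components: V_Px = −rω sinθ − a·ω_rod·sinφ = -0.41029 m/s;  V_Py = rω cosθ + a·ω_rod·cosφ = -0.3945 m/s.
|V_P| = √(V_Px² + V_Py²) = 0.56918 m/s.

0.569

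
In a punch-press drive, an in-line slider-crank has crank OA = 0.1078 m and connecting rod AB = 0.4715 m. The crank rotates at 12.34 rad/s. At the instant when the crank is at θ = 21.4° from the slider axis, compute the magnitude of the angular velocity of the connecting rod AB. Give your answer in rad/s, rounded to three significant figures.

ω = 12.34 rad/s
The rod makes angle φ with the slider axis where L sinφ = r sinθ; differentiating, L cosφ·φ̇ = r ω cosθ.
L cosφ = √(L² − r² sin²θ) = 0.46986 m.
|ω_rod| = r ω |cosθ| / √(L² − r² sin²θ) = 0.1078·12.34·0.93106/0.46986 = 2.636 rad/s.

2.64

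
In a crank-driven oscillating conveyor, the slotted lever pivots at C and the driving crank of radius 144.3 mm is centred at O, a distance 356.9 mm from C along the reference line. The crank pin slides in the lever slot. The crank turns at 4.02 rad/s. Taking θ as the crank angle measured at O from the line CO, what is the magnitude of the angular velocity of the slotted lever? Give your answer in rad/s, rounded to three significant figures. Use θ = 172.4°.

ω = 4.02 rad/s
Crank pin A relative to C: A = (d + r cosθ, r sinθ); lever angle φ = atan2(r sinθ, d + r cosθ).
Differentiating tanφ: φ̇ = rω(d cosθ + r)/(d² + r² + 2dr cosθ).
d² + r² + 2dr cosθ = |CA|² = 0.0461036 m²;  d cosθ + r = -0.20946 m.
|ω_lever| = |0.1443·4.02·-0.20946| / 0.0461036 = 2.6355 rad/s.

2.64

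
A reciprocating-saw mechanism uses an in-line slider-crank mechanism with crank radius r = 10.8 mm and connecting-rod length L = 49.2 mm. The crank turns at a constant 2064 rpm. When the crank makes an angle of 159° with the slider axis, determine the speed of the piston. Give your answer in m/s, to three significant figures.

ω = 2π·2064/60 = 216.1 rad/s
For an in-line slider-crank, x = r cosθ + √(L² − r² sin²θ), so v = −rω sinθ·[1 + r cosθ/√(L² − r² sin²θ)].
With r = 0.0108 m, L = 0.0492 m, θ = 159°: √(L² − r² sin²θ) = 0.049048 m.
v = −0.0108·216.1·0.35837·[1 + 0.0108·-0.93358/0.049048] = -0.66458 m/s.
|v| = 0.66458 m/s.

0.665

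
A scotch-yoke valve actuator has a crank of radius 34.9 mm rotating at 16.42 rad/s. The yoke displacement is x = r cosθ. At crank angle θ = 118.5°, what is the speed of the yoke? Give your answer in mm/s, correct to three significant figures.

ω = 16.42 rad/s
x = r cosθ ⇒ ẋ = −rω sinθ.
|v| = rω|sinθ| = 0.0349·16.42·|sin 118.5°| = 0.50361 m/s = 503.61 mm/s.

504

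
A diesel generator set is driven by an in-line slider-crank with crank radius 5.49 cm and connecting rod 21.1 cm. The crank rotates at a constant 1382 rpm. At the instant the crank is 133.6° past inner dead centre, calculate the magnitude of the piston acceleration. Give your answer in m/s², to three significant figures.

803

ω = 2π·1382/60 = 144.7 rad/s
x(θ) = r cosθ + √(L² − r² sin²θ); with ω constant, a = ω²·d²x/dθ².
d²x/dθ² = −r cosθ − r²(cos2θ)/√u − r⁴ sin²2θ/(4u^{3/2}),  u = L² − r² sin²θ = 0.0429404 m².
Substituting r = 0.0549 m, L = 0.211 m, θ = 133.6°: d²x/dθ² = +0.038316 m.
a = ω²·d²x/dθ² = (144.7)²·(+0.038316) = +802.52 m/s²;  |a| = 802.52 m/s².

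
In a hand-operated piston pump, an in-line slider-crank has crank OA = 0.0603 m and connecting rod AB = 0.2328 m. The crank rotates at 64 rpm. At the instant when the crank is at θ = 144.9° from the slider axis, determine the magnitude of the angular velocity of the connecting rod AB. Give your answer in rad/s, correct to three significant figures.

1.44

ω = 6.702 rad/s (converted from 64 rpm).
The rod makes angle φ with the slider axis where L sinφ = r sinθ; differentiating, L cosφ·φ̇ = r ω cosθ.
L cosφ = √(L² − r² sin²θ) = 0.2302 m.
|ω_rod| = r ω |cosθ| / √(L² − r² sin²θ) = 0.0603·6.702·0.81815/0.2302 = 1.4363 rad/s.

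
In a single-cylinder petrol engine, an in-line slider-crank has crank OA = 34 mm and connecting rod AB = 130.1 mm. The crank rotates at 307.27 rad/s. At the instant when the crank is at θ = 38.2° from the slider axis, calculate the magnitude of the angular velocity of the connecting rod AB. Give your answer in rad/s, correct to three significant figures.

ω = 307.3 rad/s
The rod makes angle φ with the slider axis where L sinφ = r sinθ; differentiating, L cosφ·φ̇ = r ω cosθ.
L cosφ = √(L² − r² sin²θ) = 0.12839 m.
|ω_rod| = r ω |cosθ| / √(L² − r² sin²θ) = 0.034·307.3·0.78586/0.12839 = 63.946 rad/s.

63.9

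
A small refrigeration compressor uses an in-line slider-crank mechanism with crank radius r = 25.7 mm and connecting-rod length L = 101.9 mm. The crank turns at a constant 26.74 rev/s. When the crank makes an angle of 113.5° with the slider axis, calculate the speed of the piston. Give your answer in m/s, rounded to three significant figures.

ω = 2π·26.7 = 168 rad/s
For an in-line slider-crank, x = r cosθ + √(L² − r² sin²θ), so v = −rω sinθ·[1 + r cosθ/√(L² − r² sin²θ)].
With r = 0.0257 m, L = 0.1019 m, θ = 113.5°: √(L² − r² sin²θ) = 0.099137 m.
v = −0.0257·168·0.91706·[1 + 0.0257·-0.39875/0.099137] = -3.5505 m/s.
|v| = 3.5505 m/s.

3.55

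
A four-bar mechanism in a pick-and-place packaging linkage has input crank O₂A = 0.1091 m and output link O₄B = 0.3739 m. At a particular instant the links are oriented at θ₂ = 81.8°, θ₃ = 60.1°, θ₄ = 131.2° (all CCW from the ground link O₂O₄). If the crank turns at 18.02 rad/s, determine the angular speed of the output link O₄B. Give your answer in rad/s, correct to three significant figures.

2.05

ω₂ = 18.02 rad/s
Differentiating the loop-closure r₂e^{iθ₂}+r₃e^{iθ₃}=r₁+r₄e^{iθ₄} gives r₂ω₂e^{iθ₂}+r₃ω₃e^{iθ₃}=r₄ω₄e^{iθ₄}.
Eliminating the other unknown: ω₄ = r₂ω₂ sin(θ₂−θ₃) / [r₄ sin(θ₄−θ₃)].
Numerator sine = +0.36975; denominator sine = +0.94609.
Result = 0.1091·18.02·(+0.36975) / (0.3739·(+0.94609)) = +2.0549 rad/s; magnitude 2.0549 rad/s.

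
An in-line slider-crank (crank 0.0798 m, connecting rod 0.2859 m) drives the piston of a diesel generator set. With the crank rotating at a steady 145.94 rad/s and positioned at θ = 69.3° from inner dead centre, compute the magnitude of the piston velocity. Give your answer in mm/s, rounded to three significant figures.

12000

ω = 145.9 rad/s
For an in-line slider-crank, x = r cosθ + √(L² − r² sin²θ), so v = −rω sinθ·[1 + r cosθ/√(L² − r² sin²θ)].
With r = 0.0798 m, L = 0.2859 m, θ = 69.3°: √(L² − r² sin²θ) = 0.27598 m.
v = −0.0798·145.9·0.93544·[1 + 0.0798·0.35347/0.27598] = -12.008 m/s.
|v| = 12.008 m/s = 12008 mm/s.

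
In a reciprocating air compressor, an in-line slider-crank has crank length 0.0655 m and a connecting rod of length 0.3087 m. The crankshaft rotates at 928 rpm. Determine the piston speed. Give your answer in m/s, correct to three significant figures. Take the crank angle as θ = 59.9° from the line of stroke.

ω = 2π·928/60 = 97.18 rad/s
For an in-line slider-crank, x = r cosθ + √(L² − r² sin²θ), so v = −rω sinθ·[1 + r cosθ/√(L² − r² sin²θ)].
With r = 0.0655 m, L = 0.3087 m, θ = 59.9°: √(L² − r² sin²θ) = 0.30345 m.
v = −0.0655·97.18·0.86515·[1 + 0.0655·0.50151/0.30345] = -6.1031 m/s.
|v| = 6.1031 m/s.

6.10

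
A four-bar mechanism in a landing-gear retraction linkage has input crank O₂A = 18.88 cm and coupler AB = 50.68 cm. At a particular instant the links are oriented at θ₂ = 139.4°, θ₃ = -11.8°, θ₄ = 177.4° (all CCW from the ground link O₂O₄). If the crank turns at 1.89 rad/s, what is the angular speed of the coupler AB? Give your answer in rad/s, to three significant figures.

2.71

ω₂ = 1.89 rad/s
Differentiating the loop-closure r₂e^{iθ₂}+r₃e^{iθ₃}=r₁+r₄e^{iθ₄} gives r₂ω₂e^{iθ₂}+r₃ω₃e^{iθ₃}=r₄ω₄e^{iθ₄}.
Eliminating the other unknown: ω₃ = r₂ω₂ sin(θ₄−θ₂) / [r₃ sin(θ₃−θ₄)].
Numerator sine = +0.61566; denominator sine = +0.15988.
Result = 0.1888·1.89·(+0.61566) / (0.5068·(+0.15988)) = +2.7113 rad/s; magnitude 2.7113 rad/s.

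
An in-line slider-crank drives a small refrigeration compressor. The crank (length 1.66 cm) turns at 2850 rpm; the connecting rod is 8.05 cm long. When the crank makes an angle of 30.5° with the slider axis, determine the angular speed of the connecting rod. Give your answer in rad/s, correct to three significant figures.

ω = 298.5 rad/s (converted from 2850 rpm).
The rod makes angle φ with the slider axis where L sinφ = r sinθ; differentiating, L cosφ·φ̇ = r ω cosθ.
L cosφ = √(L² − r² sin²θ) = 0.080058 m.
|ω_rod| = r ω |cosθ| / √(L² − r² sin²θ) = 0.0166·298.5·0.86163/0.080058 = 53.321 rad/s.

53.3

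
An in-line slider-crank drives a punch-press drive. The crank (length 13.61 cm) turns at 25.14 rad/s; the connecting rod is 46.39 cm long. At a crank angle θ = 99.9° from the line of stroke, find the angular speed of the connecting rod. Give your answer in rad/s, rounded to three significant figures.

ω = 25.14 rad/s
The rod makes angle φ with the slider axis where L sinφ = r sinθ; differentiating, L cosφ·φ̇ = r ω cosθ.
L cosφ = √(L² − r² sin²θ) = 0.4441 m.
|ω_rod| = r ω |cosθ| / √(L² − r² sin²θ) = 0.1361·25.14·0.17193/0.4441 = 1.3246 rad/s.

1.32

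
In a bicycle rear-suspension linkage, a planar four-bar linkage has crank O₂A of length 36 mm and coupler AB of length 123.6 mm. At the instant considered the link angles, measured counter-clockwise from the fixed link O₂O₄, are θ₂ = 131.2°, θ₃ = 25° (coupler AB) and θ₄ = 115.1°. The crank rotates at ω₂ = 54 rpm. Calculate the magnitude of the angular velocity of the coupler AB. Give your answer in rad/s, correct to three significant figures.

ω₂ = 5.655 rad/s (from 54 rpm).
Differentiating the loop-closure r₂e^{iθ₂}+r₃e^{iθ₃}=r₁+r₄e^{iθ₄} gives r₂ω₂e^{iθ₂}+r₃ω₃e^{iθ₃}=r₄ω₄e^{iθ₄}.
Eliminating the other unknown: ω₃ = r₂ω₂ sin(θ₄−θ₂) / [r₃ sin(θ₃−θ₄)].
Numerator sine = -0.27731; denominator sine = -1.00000.
Result = 0.036·5.655·(-0.27731) / (0.1236·(-1.00000)) = +0.45675 rad/s; magnitude 0.45675 rad/s.

0.457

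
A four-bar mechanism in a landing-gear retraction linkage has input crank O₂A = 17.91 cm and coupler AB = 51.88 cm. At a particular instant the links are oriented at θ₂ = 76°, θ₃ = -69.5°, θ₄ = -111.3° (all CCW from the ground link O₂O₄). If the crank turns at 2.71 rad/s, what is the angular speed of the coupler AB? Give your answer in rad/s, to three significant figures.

0.178

ω₂ = 2.71 rad/s
Differentiating the loop-closure r₂e^{iθ₂}+r₃e^{iθ₃}=r₁+r₄e^{iθ₄} gives r₂ω₂e^{iθ₂}+r₃ω₃e^{iθ₃}=r₄ω₄e^{iθ₄}.
Eliminating the other unknown: ω₃ = r₂ω₂ sin(θ₄−θ₂) / [r₃ sin(θ₃−θ₄)].
Numerator sine = +0.12706; denominator sine = +0.66653.
Result = 0.1791·2.71·(+0.12706) / (0.5188·(+0.66653)) = +0.17835 rad/s; magnitude 0.17835 rad/s.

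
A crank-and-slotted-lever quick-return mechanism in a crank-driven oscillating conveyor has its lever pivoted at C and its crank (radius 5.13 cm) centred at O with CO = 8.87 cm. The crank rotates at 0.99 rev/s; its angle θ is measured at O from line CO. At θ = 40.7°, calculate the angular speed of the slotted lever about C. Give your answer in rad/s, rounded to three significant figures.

2.17

ω = 6.22 rad/s (from 0.99 rev/s).
Crank pin A relative to C: A = (d + r cosθ, r sinθ); lever angle φ = atan2(r sinθ, d + r cosθ).
Differentiating tanφ: φ̇ = rω(d cosθ + r)/(d² + r² + 2dr cosθ).
d² + r² + 2dr cosθ = |CA|² = 0.0173989 m²;  d cosθ + r = +0.11855 m.
|ω_lever| = |0.0513·6.22·+0.11855| / 0.0173989 = 2.1742 rad/s.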